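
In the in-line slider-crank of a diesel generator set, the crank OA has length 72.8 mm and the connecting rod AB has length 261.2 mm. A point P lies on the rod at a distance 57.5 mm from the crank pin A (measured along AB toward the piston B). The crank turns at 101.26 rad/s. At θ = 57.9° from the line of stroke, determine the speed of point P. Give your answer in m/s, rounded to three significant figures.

7.14

ω = 101.3 rad/s.  Crank-pin speed |V_A| = rω = 7.3717 m/s, perpendicular to OA.
Rod angle: sinφ = −(r/L) sinθ ⇒ φ = -13.657°; ω_rod = −rω cosθ/√(L²−r²sin²θ) = -15.434 rad/s.
V_P = V_A + ω_rod × AP, with AP = 0.0575 m along the rod.
Components: V_Px = −rω sinθ − a·ω_rod·sinφ = -6.4543 m/s;  V_Py = rω cosθ + a·ω_rod·cosφ = +3.055 m/s.
|V_P| = √(V_Px² + V_Py²) = 7.1408 m/s.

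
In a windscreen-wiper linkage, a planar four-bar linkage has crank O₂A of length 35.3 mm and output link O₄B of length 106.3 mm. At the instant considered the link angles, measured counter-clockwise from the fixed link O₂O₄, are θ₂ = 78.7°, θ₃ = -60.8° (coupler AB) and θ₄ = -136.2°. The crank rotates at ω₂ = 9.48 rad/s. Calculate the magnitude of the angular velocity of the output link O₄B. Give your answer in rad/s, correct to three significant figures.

2.11

ω₂ = 9.48 rad/s
Differentiating the loop-closure r₂e^{iθ₂}+r₃e^{iθ₃}=r₁+r₄e^{iθ₄} gives r₂ω₂e^{iθ₂}+r₃ω₃e^{iθ₃}=r₄ω₄e^{iθ₄}.
Eliminating the other unknown: ω₄ = r₂ω₂ sin(θ₂−θ₃) / [r₄ sin(θ₄−θ₃)].
Numerator sine = +0.64945; denominator sine = -0.96771.
Result = 0.0353·9.48·(+0.64945) / (0.1063·(-0.96771)) = -2.1128 rad/s; magnitude 2.1128 rad/s.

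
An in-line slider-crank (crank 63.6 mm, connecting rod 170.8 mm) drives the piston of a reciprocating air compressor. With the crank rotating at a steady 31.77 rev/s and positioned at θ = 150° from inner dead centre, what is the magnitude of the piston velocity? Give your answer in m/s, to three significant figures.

ω = 2π·31.8 = 199.6 rad/s
For an in-line slider-crank, x = r cosθ + √(L² − r² sin²θ), so v = −rω sinθ·[1 + r cosθ/√(L² − r² sin²θ)].
With r = 0.0636 m, L = 0.1708 m, θ = 150°: √(L² − r² sin²θ) = 0.16781 m.
v = −0.0636·199.6·0.50000·[1 + 0.0636·-0.86603/0.16781] = -4.2644 m/s.
|v| = 4.2644 m/s.

4.26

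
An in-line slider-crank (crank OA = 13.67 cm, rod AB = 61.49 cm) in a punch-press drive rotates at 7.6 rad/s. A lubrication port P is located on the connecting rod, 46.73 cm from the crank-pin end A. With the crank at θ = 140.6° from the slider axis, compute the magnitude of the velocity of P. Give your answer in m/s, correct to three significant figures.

ω = 7.6 rad/s.  Crank-pin speed |V_A| = rω = 1.0389 m/s, perpendicular to OA.
Rod angle: sinφ = −(r/L) sinθ ⇒ φ = -8.112°; ω_rod = −rω cosθ/√(L²−r²sin²θ) = +1.3188 rad/s.
V_P = V_A + ω_rod × AP, with AP = 0.4673 m along the rod.
Components: V_Px = −rω sinθ − a·ω_rod·sinφ = -0.57247 m/s;  V_Py = rω cosθ + a·ω_rod·cosφ = -0.19271 m/s.
|V_P| = √(V_Px² + V_Py²) = 0.60404 m/s.

0.604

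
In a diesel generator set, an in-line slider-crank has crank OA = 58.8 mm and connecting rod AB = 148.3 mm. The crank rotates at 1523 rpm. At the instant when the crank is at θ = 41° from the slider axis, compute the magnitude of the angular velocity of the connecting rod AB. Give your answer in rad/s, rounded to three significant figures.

49.4

ω = 159.5 rad/s (converted from 1523 rpm).
The rod makes angle φ with the slider axis where L sinφ = r sinθ; differentiating, L cosφ·φ̇ = r ω cosθ.
L cosφ = √(L² − r² sin²θ) = 0.14319 m.
|ω_rod| = r ω |cosθ| / √(L² − r² sin²θ) = 0.0588·159.5·0.75471/0.14319 = 49.426 rad/s.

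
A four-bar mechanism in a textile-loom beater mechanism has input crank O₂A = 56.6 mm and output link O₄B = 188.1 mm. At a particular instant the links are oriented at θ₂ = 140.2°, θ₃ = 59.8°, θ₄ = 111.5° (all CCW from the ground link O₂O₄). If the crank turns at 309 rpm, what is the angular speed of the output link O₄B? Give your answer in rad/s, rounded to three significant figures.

12.2

ω₂ = 32.36 rad/s (from 309 rpm).
Differentiating the loop-closure r₂e^{iθ₂}+r₃e^{iθ₃}=r₁+r₄e^{iθ₄} gives r₂ω₂e^{iθ₂}+r₃ω₃e^{iθ₃}=r₄ω₄e^{iθ₄}.
Eliminating the other unknown: ω₄ = r₂ω₂ sin(θ₂−θ₃) / [r₄ sin(θ₄−θ₃)].
Numerator sine = +0.98600; denominator sine = +0.78478.
Result = 0.0566·32.36·(+0.98600) / (0.1881·(+0.78478)) = +12.233 rad/s; magnitude 12.233 rad/s.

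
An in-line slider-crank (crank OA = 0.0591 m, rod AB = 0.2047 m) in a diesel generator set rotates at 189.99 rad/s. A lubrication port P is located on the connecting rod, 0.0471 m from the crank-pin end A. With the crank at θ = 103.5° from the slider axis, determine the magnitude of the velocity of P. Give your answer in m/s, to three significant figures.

ω = 190 rad/s.  Crank-pin speed |V_A| = rω = 11.228 m/s, perpendicular to OA.
Rod angle: sinφ = −(r/L) sinθ ⇒ φ = -16.304°; ω_rod = −rω cosθ/√(L²−r²sin²θ) = +13.342 rad/s.
V_P = V_A + ω_rod × AP, with AP = 0.0471 m along the rod.
Components: V_Px = −rω sinθ − a·ω_rod·sinφ = -10.742 m/s;  V_Py = rω cosθ + a·ω_rod·cosφ = -2.0181 m/s.
|V_P| = √(V_Px² + V_Py²) = 10.93 m/s.

10.9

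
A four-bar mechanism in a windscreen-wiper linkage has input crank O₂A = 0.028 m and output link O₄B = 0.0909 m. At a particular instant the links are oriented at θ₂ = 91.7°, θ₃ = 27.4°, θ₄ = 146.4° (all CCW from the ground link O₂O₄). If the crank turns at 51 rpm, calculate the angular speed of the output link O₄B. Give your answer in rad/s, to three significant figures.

ω₂ = 5.341 rad/s (from 51 rpm).
Differentiating the loop-closure r₂e^{iθ₂}+r₃e^{iθ₃}=r₁+r₄e^{iθ₄} gives r₂ω₂e^{iθ₂}+r₃ω₃e^{iθ₃}=r₄ω₄e^{iθ₄}.
Eliminating the other unknown: ω₄ = r₂ω₂ sin(θ₂−θ₃) / [r₄ sin(θ₄−θ₃)].
Numerator sine = +0.90108; denominator sine = +0.87462.
Result = 0.028·5.341·(+0.90108) / (0.0909·(+0.87462)) = +1.6949 rad/s; magnitude 1.6949 rad/s.

1.69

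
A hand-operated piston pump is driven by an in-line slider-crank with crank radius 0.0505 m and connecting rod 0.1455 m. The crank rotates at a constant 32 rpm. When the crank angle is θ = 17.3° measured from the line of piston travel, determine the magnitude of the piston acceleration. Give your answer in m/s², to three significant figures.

ω = 2π·32/60 = 3.351 rad/s
x(θ) = r cosθ + √(L² − r² sin²θ); with ω constant, a = ω²·d²x/dθ².
d²x/dθ² = −r cosθ − r²(cos2θ)/√u − r⁴ sin²2θ/(4u^{3/2}),  u = L² − r² sin²θ = 0.0209447 m².
Substituting r = 0.0505 m, L = 0.1455 m, θ = 17.3°: d²x/dθ² = -0.062893 m.
a = ω²·d²x/dθ² = (3.351)²·(-0.062893) = -0.70626 m/s²;  |a| = 0.70626 m/s².

0.706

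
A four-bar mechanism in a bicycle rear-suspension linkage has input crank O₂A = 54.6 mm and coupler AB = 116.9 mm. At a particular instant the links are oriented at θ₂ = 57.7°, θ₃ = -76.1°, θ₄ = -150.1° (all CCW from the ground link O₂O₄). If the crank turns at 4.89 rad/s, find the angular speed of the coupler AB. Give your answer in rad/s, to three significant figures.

1.11

ω₂ = 4.89 rad/s
Differentiating the loop-closure r₂e^{iθ₂}+r₃e^{iθ₃}=r₁+r₄e^{iθ₄} gives r₂ω₂e^{iθ₂}+r₃ω₃e^{iθ₃}=r₄ω₄e^{iθ₄}.
Eliminating the other unknown: ω₃ = r₂ω₂ sin(θ₄−θ₂) / [r₃ sin(θ₃−θ₄)].
Numerator sine = +0.46639; denominator sine = +0.96126.
Result = 0.0546·4.89·(+0.46639) / (0.1169·(+0.96126)) = +1.1081 rad/s; magnitude 1.1081 rad/s.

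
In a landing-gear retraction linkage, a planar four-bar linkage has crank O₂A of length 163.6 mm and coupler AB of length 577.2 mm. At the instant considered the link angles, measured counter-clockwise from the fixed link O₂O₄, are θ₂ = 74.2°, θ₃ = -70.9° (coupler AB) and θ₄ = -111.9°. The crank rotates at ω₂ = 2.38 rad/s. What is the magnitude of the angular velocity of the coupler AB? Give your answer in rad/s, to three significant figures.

ω₂ = 2.38 rad/s
Differentiating the loop-closure r₂e^{iθ₂}+r₃e^{iθ₃}=r₁+r₄e^{iθ₄} gives r₂ω₂e^{iθ₂}+r₃ω₃e^{iθ₃}=r₄ω₄e^{iθ₄}.
Eliminating the other unknown: ω₃ = r₂ω₂ sin(θ₄−θ₂) / [r₃ sin(θ₃−θ₄)].
Numerator sine = +0.10626; denominator sine = +0.65606.
Result = 0.1636·2.38·(+0.10626) / (0.5772·(+0.65606)) = +0.10926 rad/s; magnitude 0.10926 rad/s.

0.109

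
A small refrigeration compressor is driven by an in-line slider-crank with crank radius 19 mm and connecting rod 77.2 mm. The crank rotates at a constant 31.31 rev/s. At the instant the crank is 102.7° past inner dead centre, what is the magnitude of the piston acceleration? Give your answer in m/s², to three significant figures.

ω = 2π·31.3 = 196.7 rad/s
x(θ) = r cosθ + √(L² − r² sin²θ); with ω constant, a = ω²·d²x/dθ².
d²x/dθ² = −r cosθ − r²(cos2θ)/√u − r⁴ sin²2θ/(4u^{3/2}),  u = L² − r² sin²θ = 0.00561629 m².
Substituting r = 0.019 m, L = 0.0772 m, θ = 102.7°: d²x/dθ² = +0.0085143 m.
a = ω²·d²x/dθ² = (196.7)²·(+0.0085143) = +329.51 m/s²;  |a| = 329.51 m/s².

330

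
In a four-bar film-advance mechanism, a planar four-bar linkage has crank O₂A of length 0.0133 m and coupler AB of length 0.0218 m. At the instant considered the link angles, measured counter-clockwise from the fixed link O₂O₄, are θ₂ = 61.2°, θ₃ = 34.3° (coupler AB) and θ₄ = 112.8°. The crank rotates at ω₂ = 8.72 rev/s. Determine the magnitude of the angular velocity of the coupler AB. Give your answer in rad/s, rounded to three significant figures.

ω₂ = 54.79 rad/s (from 8.72 rev/s).
Differentiating the loop-closure r₂e^{iθ₂}+r₃e^{iθ₃}=r₁+r₄e^{iθ₄} gives r₂ω₂e^{iθ₂}+r₃ω₃e^{iθ₃}=r₄ω₄e^{iθ₄}.
Eliminating the other unknown: ω₃ = r₂ω₂ sin(θ₄−θ₂) / [r₃ sin(θ₃−θ₄)].
Numerator sine = +0.78369; denominator sine = -0.97992.
Result = 0.0133·54.79·(+0.78369) / (0.0218·(-0.97992)) = -26.733 rad/s; magnitude 26.733 rad/s.

26.7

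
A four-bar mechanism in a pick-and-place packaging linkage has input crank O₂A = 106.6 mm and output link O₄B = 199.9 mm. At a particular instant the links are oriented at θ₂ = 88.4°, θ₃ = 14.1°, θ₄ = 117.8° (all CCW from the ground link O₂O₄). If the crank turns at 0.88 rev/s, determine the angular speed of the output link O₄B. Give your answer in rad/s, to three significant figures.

2.92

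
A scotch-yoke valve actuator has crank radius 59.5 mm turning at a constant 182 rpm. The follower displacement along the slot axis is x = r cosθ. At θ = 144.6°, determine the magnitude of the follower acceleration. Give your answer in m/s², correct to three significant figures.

ω = 19.06 rad/s (from 182 rpm).
x = r cosθ ⇒ ẍ = −rω² cosθ (ω constant).
|a| = rω²|cosθ| = 0.0595·(19.06)²·|cos 144.6°| = 17.617 m/s².

17.6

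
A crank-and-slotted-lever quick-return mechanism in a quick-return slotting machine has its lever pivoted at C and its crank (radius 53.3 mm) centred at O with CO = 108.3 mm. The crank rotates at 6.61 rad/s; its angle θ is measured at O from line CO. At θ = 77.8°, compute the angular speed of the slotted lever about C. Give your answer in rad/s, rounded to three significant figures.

ω = 6.61 rad/s
Crank pin A relative to C: A = (d + r cosθ, r sinθ); lever angle φ = atan2(r sinθ, d + r cosθ).
Differentiating tanφ: φ̇ = rω(d cosθ + r)/(d² + r² + 2dr cosθ).
d² + r² + 2dr cosθ = |CA|² = 0.0170095 m²;  d cosθ + r = +0.076186 m.
|ω_lever| = |0.0533·6.61·+0.076186| / 0.0170095 = 1.578 rad/s.

1.58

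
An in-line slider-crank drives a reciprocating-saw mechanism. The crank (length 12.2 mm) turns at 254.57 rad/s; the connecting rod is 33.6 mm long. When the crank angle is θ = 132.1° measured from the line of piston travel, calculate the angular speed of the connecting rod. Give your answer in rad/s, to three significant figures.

64.3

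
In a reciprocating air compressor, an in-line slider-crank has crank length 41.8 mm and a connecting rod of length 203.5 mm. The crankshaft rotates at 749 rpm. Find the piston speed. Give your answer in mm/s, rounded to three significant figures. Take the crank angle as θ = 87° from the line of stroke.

3310

ω = 2π·749/60 = 78.44 rad/s
For an in-line slider-crank, x = r cosθ + √(L² − r² sin²θ), so v = −rω sinθ·[1 + r cosθ/√(L² − r² sin²θ)].
With r = 0.0418 m, L = 0.2035 m, θ = 87°: √(L² − r² sin²θ) = 0.19917 m.
v = −0.0418·78.44·0.99863·[1 + 0.0418·0.05234/0.19917] = -3.3101 m/s.
|v| = 3.3101 m/s = 3310.1 mm/s.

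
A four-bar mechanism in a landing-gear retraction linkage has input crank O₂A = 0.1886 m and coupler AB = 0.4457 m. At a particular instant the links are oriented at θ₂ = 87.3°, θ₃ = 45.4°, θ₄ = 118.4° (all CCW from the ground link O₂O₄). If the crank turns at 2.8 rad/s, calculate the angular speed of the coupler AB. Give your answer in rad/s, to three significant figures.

ω₂ = 2.8 rad/s
Differentiating the loop-closure r₂e^{iθ₂}+r₃e^{iθ₃}=r₁+r₄e^{iθ₄} gives r₂ω₂e^{iθ₂}+r₃ω₃e^{iθ₃}=r₄ω₄e^{iθ₄}.
Eliminating the other unknown: ω₃ = r₂ω₂ sin(θ₄−θ₂) / [r₃ sin(θ₃−θ₄)].
Numerator sine = +0.51653; denominator sine = -0.95630.
Result = 0.1886·2.8·(+0.51653) / (0.4457·(-0.95630)) = -0.63997 rad/s; magnitude 0.63997 rad/s.

0.640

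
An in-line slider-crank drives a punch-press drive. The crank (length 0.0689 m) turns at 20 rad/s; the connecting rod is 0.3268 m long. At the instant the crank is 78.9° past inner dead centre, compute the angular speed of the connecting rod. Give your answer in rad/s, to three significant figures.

ω = 20 rad/s
The rod makes angle φ with the slider axis where L sinφ = r sinθ; differentiating, L cosφ·φ̇ = r ω cosθ.
L cosφ = √(L² − r² sin²θ) = 0.31973 m.
|ω_rod| = r ω |cosθ| / √(L² − r² sin²θ) = 0.0689·20·0.19252/0.31973 = 0.82975 rad/s.

0.830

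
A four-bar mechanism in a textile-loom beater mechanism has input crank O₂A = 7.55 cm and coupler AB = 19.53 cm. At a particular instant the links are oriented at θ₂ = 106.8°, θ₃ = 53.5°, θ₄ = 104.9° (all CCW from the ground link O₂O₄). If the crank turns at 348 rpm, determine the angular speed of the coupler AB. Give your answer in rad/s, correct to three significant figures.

0.598

ω₂ = 36.44 rad/s (from 348 rpm).
Differentiating the loop-closure r₂e^{iθ₂}+r₃e^{iθ₃}=r₁+r₄e^{iθ₄} gives r₂ω₂e^{iθ₂}+r₃ω₃e^{iθ₃}=r₄ω₄e^{iθ₄}.
Eliminating the other unknown: ω₃ = r₂ω₂ sin(θ₄−θ₂) / [r₃ sin(θ₃−θ₄)].
Numerator sine = -0.03316; denominator sine = -0.78152.
Result = 0.0755·36.44·(-0.03316) / (0.1953·(-0.78152)) = +0.59767 rad/s; magnitude 0.59767 rad/s.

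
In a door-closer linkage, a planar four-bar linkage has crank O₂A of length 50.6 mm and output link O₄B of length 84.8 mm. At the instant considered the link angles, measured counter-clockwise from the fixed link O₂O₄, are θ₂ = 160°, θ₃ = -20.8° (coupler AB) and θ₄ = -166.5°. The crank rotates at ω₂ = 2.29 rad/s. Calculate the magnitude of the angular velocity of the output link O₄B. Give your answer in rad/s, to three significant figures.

ω₂ = 2.29 rad/s
Differentiating the loop-closure r₂e^{iθ₂}+r₃e^{iθ₃}=r₁+r₄e^{iθ₄} gives r₂ω₂e^{iθ₂}+r₃ω₃e^{iθ₃}=r₄ω₄e^{iθ₄}.
Eliminating the other unknown: ω₄ = r₂ω₂ sin(θ₂−θ₃) / [r₄ sin(θ₄−θ₃)].
Numerator sine = -0.01396; denominator sine = -0.56353.
Result = 0.0506·2.29·(-0.01396) / (0.0848·(-0.56353)) = +0.033856 rad/s; magnitude 0.033856 rad/s.

0.0339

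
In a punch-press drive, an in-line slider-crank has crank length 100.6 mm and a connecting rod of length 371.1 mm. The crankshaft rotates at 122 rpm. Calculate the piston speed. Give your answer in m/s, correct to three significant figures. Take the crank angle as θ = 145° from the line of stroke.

0.571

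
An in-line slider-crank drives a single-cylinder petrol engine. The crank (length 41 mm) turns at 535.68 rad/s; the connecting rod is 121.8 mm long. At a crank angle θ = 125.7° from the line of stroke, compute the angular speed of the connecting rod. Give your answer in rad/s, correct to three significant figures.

109

ω = 535.7 rad/s
The rod makes angle φ with the slider axis where L sinφ = r sinθ; differentiating, L cosφ·φ̇ = r ω cosθ.
L cosφ = √(L² − r² sin²θ) = 0.11716 m.
|ω_rod| = r ω |cosθ| / √(L² − r² sin²θ) = 0.041·535.7·0.58354/0.11716 = 109.39 rad/s.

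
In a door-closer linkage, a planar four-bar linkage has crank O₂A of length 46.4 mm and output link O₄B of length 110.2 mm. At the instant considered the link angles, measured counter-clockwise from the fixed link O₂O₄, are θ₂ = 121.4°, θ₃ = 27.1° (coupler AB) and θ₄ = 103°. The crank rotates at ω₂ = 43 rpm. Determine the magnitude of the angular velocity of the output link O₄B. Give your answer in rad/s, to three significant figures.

1.95

ω₂ = 4.503 rad/s (from 43 rpm).
Differentiating the loop-closure r₂e^{iθ₂}+r₃e^{iθ₃}=r₁+r₄e^{iθ₄} gives r₂ω₂e^{iθ₂}+r₃ω₃e^{iθ₃}=r₄ω₄e^{iθ₄}.
Eliminating the other unknown: ω₄ = r₂ω₂ sin(θ₂−θ₃) / [r₄ sin(θ₄−θ₃)].
Numerator sine = +0.99719; denominator sine = +0.96987.
Result = 0.0464·4.503·(+0.99719) / (0.1102·(+0.96987)) = +1.9494 rad/s; magnitude 1.9494 rad/s.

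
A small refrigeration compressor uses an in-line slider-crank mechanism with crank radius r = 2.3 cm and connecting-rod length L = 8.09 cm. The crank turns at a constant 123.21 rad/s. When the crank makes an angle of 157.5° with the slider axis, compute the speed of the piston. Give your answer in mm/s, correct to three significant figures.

798

ω = 123.2 rad/s
For an in-line slider-crank, x = r cosθ + √(L² − r² sin²θ), so v = −rω sinθ·[1 + r cosθ/√(L² − r² sin²θ)].
With r = 0.023 m, L = 0.0809 m, θ = 157.5°: √(L² − r² sin²θ) = 0.08042 m.
v = −0.023·123.2·0.38268·[1 + 0.023·-0.92388/0.08042] = -0.79791 m/s.
|v| = 0.79791 m/s = 797.91 mm/s.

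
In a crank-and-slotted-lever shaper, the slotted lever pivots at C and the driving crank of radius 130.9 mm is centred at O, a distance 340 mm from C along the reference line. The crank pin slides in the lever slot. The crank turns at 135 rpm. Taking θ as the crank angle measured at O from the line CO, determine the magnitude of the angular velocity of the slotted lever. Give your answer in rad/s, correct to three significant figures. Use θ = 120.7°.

ω = 14.14 rad/s (from 135 rpm).
Crank pin A relative to C: A = (d + r cosθ, r sinθ); lever angle φ = atan2(r sinθ, d + r cosθ).
Differentiating tanφ: φ̇ = rω(d cosθ + r)/(d² + r² + 2dr cosθ).
d² + r² + 2dr cosθ = |CA|² = 0.0872904 m²;  d cosθ + r = -0.042685 m.
|ω_lever| = |0.1309·14.14·-0.042685| / 0.0872904 = 0.90491 rad/s.

0.905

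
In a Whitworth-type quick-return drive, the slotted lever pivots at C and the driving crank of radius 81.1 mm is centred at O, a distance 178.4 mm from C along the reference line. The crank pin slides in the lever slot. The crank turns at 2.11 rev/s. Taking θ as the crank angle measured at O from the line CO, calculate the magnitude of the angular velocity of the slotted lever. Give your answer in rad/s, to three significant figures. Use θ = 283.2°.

2.91

ω = 13.26 rad/s (from 2.11 rev/s).
Crank pin A relative to C: A = (d + r cosθ, r sinθ); lever angle φ = atan2(r sinθ, d + r cosθ).
Differentiating tanφ: φ̇ = rω(d cosθ + r)/(d² + r² + 2dr cosθ).
d² + r² + 2dr cosθ = |CA|² = 0.0450114 m²;  d cosθ + r = +0.12184 m.
|ω_lever| = |0.0811·13.26·+0.12184| / 0.0450114 = 2.9103 rad/s.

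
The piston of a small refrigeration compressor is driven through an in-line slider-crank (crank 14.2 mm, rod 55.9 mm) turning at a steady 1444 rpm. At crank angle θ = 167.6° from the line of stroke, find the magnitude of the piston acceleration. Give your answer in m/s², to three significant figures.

242

ω = 2π·1444/60 = 151.2 rad/s
x(θ) = r cosθ + √(L² − r² sin²θ); with ω constant, a = ω²·d²x/dθ².
d²x/dθ² = −r cosθ − r²(cos2θ)/√u − r⁴ sin²2θ/(4u^{3/2}),  u = L² − r² sin²θ = 0.00311551 m².
Substituting r = 0.0142 m, L = 0.0559 m, θ = 167.6°: d²x/dθ² = +0.010579 m.
a = ω²·d²x/dθ² = (151.2)²·(+0.010579) = +241.9 m/s²;  |a| = 241.9 m/s².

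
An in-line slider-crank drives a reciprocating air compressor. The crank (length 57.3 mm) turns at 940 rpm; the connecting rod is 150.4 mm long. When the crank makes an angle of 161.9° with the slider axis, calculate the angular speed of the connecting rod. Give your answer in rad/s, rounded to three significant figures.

35.9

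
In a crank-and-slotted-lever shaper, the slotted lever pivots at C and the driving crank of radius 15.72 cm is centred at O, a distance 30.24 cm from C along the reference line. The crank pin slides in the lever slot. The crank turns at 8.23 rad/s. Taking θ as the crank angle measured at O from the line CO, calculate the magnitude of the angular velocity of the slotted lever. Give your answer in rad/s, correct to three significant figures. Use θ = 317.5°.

2.64

ω = 8.23 rad/s
Crank pin A relative to C: A = (d + r cosθ, r sinθ); lever angle φ = atan2(r sinθ, d + r cosθ).
Differentiating tanφ: φ̇ = rω(d cosθ + r)/(d² + r² + 2dr cosθ).
d² + r² + 2dr cosθ = |CA|² = 0.186254 m²;  d cosθ + r = +0.38015 m.
|ω_lever| = |0.1572·8.23·+0.38015| / 0.186254 = 2.6406 rad/s.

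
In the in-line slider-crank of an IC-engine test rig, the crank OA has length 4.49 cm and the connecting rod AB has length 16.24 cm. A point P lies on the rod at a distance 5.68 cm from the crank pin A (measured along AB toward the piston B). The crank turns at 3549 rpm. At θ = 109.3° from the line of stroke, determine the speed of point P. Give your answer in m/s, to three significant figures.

15.6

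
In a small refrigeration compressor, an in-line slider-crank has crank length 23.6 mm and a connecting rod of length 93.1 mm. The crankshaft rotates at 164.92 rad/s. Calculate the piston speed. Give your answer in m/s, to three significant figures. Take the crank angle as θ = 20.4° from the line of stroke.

1.68

ω = 164.9 rad/s
For an in-line slider-crank, x = r cosθ + √(L² − r² sin²θ), so v = −rω sinθ·[1 + r cosθ/√(L² − r² sin²θ)].
With r = 0.0236 m, L = 0.0931 m, θ = 20.4°: √(L² − r² sin²θ) = 0.092736 m.
v = −0.0236·164.9·0.34857·[1 + 0.0236·0.93728/0.092736] = -1.6803 m/s.
|v| = 1.6803 m/s.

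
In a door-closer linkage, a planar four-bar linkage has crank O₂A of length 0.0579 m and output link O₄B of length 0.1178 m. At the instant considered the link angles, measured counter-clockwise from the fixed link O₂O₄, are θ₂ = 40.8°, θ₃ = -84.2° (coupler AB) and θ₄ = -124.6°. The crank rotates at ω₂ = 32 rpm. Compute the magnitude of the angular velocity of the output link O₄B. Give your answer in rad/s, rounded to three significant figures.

2.08

ω₂ = 3.351 rad/s (from 32 rpm).
Differentiating the loop-closure r₂e^{iθ₂}+r₃e^{iθ₃}=r₁+r₄e^{iθ₄} gives r₂ω₂e^{iθ₂}+r₃ω₃e^{iθ₃}=r₄ω₄e^{iθ₄}.
Eliminating the other unknown: ω₄ = r₂ω₂ sin(θ₂−θ₃) / [r₄ sin(θ₄−θ₃)].
Numerator sine = +0.81915; denominator sine = -0.64812.
Result = 0.0579·3.351·(+0.81915) / (0.1178·(-0.64812)) = -2.0817 rad/s; magnitude 2.0817 rad/s.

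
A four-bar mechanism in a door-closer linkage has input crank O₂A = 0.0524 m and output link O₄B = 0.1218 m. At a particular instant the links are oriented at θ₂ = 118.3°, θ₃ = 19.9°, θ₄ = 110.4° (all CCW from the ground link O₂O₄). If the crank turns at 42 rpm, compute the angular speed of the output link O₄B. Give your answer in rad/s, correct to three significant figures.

1.87

ω₂ = 4.398 rad/s (from 42 rpm).
Differentiating the loop-closure r₂e^{iθ₂}+r₃e^{iθ₃}=r₁+r₄e^{iθ₄} gives r₂ω₂e^{iθ₂}+r₃ω₃e^{iθ₃}=r₄ω₄e^{iθ₄}.
Eliminating the other unknown: ω₄ = r₂ω₂ sin(θ₂−θ₃) / [r₄ sin(θ₄−θ₃)].
Numerator sine = +0.98927; denominator sine = +0.99996.
Result = 0.0524·4.398·(+0.98927) / (0.1218·(+0.99996)) = +1.872 rad/s; magnitude 1.872 rad/s.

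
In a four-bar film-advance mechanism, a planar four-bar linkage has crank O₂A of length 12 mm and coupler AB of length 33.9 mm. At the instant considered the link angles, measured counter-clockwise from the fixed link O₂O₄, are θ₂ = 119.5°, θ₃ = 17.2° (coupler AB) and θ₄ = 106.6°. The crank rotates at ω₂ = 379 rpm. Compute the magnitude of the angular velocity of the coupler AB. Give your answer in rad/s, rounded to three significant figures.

ω₂ = 39.69 rad/s (from 379 rpm).
Differentiating the loop-closure r₂e^{iθ₂}+r₃e^{iθ₃}=r₁+r₄e^{iθ₄} gives r₂ω₂e^{iθ₂}+r₃ω₃e^{iθ₃}=r₄ω₄e^{iθ₄}.
Eliminating the other unknown: ω₃ = r₂ω₂ sin(θ₄−θ₂) / [r₃ sin(θ₃−θ₄)].
Numerator sine = -0.22325; denominator sine = -0.99995.
Result = 0.012·39.69·(-0.22325) / (0.0339·(-0.99995)) = +3.1366 rad/s; magnitude 3.1366 rad/s.

3.14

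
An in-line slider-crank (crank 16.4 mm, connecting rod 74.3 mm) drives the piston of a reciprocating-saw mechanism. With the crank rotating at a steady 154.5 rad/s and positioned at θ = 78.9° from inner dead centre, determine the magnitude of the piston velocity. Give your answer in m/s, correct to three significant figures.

2.59

ω = 154.5 rad/s
For an in-line slider-crank, x = r cosθ + √(L² − r² sin²θ), so v = −rω sinθ·[1 + r cosθ/√(L² − r² sin²θ)].
With r = 0.0164 m, L = 0.0743 m, θ = 78.9°: √(L² − r² sin²θ) = 0.072536 m.
v = −0.0164·154.5·0.98129·[1 + 0.0164·0.19252/0.072536] = -2.5946 m/s.
|v| = 2.5946 m/s.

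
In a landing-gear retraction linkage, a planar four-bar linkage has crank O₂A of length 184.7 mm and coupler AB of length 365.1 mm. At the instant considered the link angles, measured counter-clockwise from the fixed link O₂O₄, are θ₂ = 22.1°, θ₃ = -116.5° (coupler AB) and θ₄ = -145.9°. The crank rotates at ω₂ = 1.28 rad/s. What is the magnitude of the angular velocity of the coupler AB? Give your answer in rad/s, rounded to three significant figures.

0.274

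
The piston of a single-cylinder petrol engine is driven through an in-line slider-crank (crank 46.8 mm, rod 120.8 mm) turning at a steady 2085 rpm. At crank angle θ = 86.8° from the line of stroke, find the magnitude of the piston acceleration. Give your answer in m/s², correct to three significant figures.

ω = 2π·2085/60 = 218.3 rad/s
x(θ) = r cosθ + √(L² − r² sin²θ); with ω constant, a = ω²·d²x/dθ².
d²x/dθ² = −r cosθ − r²(cos2θ)/√u − r⁴ sin²2θ/(4u^{3/2}),  u = L² − r² sin²θ = 0.0124092 m².
Substituting r = 0.0468 m, L = 0.1208 m, θ = 86.8°: d²x/dθ² = +0.016916 m.
a = ω²·d²x/dθ² = (218.3)²·(+0.016916) = +806.42 m/s²;  |a| = 806.42 m/s².

806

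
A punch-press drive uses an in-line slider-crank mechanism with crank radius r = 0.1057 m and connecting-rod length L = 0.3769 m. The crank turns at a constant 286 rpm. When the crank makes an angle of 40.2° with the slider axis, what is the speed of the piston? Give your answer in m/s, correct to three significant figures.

2.49

ω = 2π·286/60 = 29.95 rad/s
For an in-line slider-crank, x = r cosθ + √(L² − r² sin²θ), so v = −rω sinθ·[1 + r cosθ/√(L² − r² sin²θ)].
With r = 0.1057 m, L = 0.3769 m, θ = 40.2°: √(L² − r² sin²θ) = 0.37067 m.
v = −0.1057·29.95·0.64546·[1 + 0.1057·0.76380/0.37067] = -2.4884 m/s.
|v| = 2.4884 m/s.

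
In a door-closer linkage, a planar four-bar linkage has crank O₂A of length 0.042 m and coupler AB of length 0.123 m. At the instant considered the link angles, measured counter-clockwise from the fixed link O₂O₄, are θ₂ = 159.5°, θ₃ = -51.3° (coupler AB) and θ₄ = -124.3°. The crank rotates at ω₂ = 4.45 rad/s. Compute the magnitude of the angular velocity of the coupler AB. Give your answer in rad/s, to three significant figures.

1.54

ω₂ = 4.45 rad/s
Differentiating the loop-closure r₂e^{iθ₂}+r₃e^{iθ₃}=r₁+r₄e^{iθ₄} gives r₂ω₂e^{iθ₂}+r₃ω₃e^{iθ₃}=r₄ω₄e^{iθ₄}.
Eliminating the other unknown: ω₃ = r₂ω₂ sin(θ₄−θ₂) / [r₃ sin(θ₃−θ₄)].
Numerator sine = +0.97113; denominator sine = +0.95630.
Result = 0.042·4.45·(+0.97113) / (0.123·(+0.95630)) = +1.5431 rad/s; magnitude 1.5431 rad/s.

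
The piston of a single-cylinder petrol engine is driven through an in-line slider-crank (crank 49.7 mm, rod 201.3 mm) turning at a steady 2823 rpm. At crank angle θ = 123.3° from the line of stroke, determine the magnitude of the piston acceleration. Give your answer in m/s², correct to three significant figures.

2810

ω = 2π·2823/60 = 295.6 rad/s
x(θ) = r cosθ + √(L² − r² sin²θ); with ω constant, a = ω²·d²x/dθ².
d²x/dθ² = −r cosθ − r²(cos2θ)/√u − r⁴ sin²2θ/(4u^{3/2}),  u = L² − r² sin²θ = 0.0387961 m².
Substituting r = 0.0497 m, L = 0.2013 m, θ = 123.3°: d²x/dθ² = +0.032099 m.
a = ω²·d²x/dθ² = (295.6)²·(+0.032099) = +2805.2 m/s²;  |a| = 2805.2 m/s².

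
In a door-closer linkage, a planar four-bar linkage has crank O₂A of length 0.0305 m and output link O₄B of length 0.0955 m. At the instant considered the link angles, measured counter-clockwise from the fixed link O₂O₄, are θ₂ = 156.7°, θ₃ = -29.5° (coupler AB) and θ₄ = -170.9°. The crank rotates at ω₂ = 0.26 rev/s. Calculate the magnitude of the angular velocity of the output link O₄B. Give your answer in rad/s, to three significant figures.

0.0903

ω₂ = 1.634 rad/s (from 0.26 rev/s).
Differentiating the loop-closure r₂e^{iθ₂}+r₃e^{iθ₃}=r₁+r₄e^{iθ₄} gives r₂ω₂e^{iθ₂}+r₃ω₃e^{iθ₃}=r₄ω₄e^{iθ₄}.
Eliminating the other unknown: ω₄ = r₂ω₂ sin(θ₂−θ₃) / [r₄ sin(θ₄−θ₃)].
Numerator sine = -0.10800; denominator sine = -0.62388.
Result = 0.0305·1.634·(-0.10800) / (0.0955·(-0.62388)) = +0.090317 rad/s; magnitude 0.090317 rad/s.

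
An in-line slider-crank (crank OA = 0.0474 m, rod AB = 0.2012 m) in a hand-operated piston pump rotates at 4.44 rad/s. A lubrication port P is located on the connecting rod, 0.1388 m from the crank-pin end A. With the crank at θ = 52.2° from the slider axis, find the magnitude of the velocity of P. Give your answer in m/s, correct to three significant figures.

0.187

ω = 4.44 rad/s.  Crank-pin speed |V_A| = rω = 0.21046 m/s, perpendicular to OA.
Rod angle: sinφ = −(r/L) sinθ ⇒ φ = -10.728°; ω_rod = −rω cosθ/√(L²−r²sin²θ) = -0.65251 rad/s.
V_P = V_A + ω_rod × AP, with AP = 0.1388 m along the rod.
Components: V_Px = −rω sinθ − a·ω_rod·sinφ = -0.18315 m/s;  V_Py = rω cosθ + a·ω_rod·cosφ = +0.040005 m/s.
|V_P| = √(V_Px² + V_Py²) = 0.18747 m/s.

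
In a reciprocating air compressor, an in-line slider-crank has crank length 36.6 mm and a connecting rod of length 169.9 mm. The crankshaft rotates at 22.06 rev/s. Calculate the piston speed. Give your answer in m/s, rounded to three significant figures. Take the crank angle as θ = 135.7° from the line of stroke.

ω = 2π·22.1 = 138.6 rad/s
For an in-line slider-crank, x = r cosθ + √(L² − r² sin²θ), so v = −rω sinθ·[1 + r cosθ/√(L² − r² sin²θ)].
With r = 0.0366 m, L = 0.1699 m, θ = 135.7°: √(L² − r² sin²θ) = 0.16797 m.
v = −0.0366·138.6·0.69842·[1 + 0.0366·-0.71569/0.16797] = -2.9905 m/s.
|v| = 2.9905 m/s.

2.99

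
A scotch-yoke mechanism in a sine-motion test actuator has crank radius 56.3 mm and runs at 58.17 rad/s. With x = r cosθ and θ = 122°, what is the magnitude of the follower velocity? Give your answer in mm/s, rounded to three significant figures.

ω = 58.17 rad/s
x = r cosθ ⇒ ẋ = −rω sinθ.
|v| = rω|sinθ| = 0.0563·58.17·|sin 122°| = 2.7773 m/s = 2777.3 mm/s.

2780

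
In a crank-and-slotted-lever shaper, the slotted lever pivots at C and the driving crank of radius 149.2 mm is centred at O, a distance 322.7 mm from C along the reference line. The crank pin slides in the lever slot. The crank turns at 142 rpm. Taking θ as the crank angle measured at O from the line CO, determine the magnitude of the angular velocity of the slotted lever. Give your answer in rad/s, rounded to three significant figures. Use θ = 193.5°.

ω = 14.87 rad/s (from 142 rpm).
Crank pin A relative to C: A = (d + r cosθ, r sinθ); lever angle φ = atan2(r sinθ, d + r cosθ).
Differentiating tanφ: φ̇ = rω(d cosθ + r)/(d² + r² + 2dr cosθ).
d² + r² + 2dr cosθ = |CA|² = 0.0327629 m²;  d cosθ + r = -0.16458 m.
|ω_lever| = |0.1492·14.87·-0.16458| / 0.0327629 = 11.145 rad/s.

11.1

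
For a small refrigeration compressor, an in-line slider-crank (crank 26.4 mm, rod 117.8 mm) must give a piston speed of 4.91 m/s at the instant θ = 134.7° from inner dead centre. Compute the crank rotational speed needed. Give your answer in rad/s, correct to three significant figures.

311

For an in-line slider-crank, |v_piston| = rω|sinθ|·[1 + r cosθ/√(L² − r² sin²θ)].
With r = 0.0264 m, L = 0.1178 m, θ = 134.7°: the bracketed kinematic factor |dx/dθ| = 0.015769 m.
ω = v/|dx/dθ| = 4.91/0.015769 = 311.37 rad/s.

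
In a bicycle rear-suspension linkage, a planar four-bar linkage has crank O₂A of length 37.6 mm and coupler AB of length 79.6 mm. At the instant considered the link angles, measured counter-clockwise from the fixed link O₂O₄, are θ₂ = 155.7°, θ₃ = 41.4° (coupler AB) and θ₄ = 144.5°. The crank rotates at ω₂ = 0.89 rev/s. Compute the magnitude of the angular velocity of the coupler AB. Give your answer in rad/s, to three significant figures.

0.527

ω₂ = 5.592 rad/s (from 0.89 rev/s).
Differentiating the loop-closure r₂e^{iθ₂}+r₃e^{iθ₃}=r₁+r₄e^{iθ₄} gives r₂ω₂e^{iθ₂}+r₃ω₃e^{iθ₃}=r₄ω₄e^{iθ₄}.
Eliminating the other unknown: ω₃ = r₂ω₂ sin(θ₄−θ₂) / [r₃ sin(θ₃−θ₄)].
Numerator sine = -0.19423; denominator sine = -0.97398.
Result = 0.0376·5.592·(-0.19423) / (0.0796·(-0.97398)) = +0.52677 rad/s; magnitude 0.52677 rad/s.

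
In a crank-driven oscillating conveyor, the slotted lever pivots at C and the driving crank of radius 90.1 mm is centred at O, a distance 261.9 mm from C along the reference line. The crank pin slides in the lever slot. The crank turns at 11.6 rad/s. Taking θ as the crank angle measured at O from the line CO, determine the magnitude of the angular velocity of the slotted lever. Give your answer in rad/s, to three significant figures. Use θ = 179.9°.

6.08

ω = 11.6 rad/s
Crank pin A relative to C: A = (d + r cosθ, r sinθ); lever angle φ = atan2(r sinθ, d + r cosθ).
Differentiating tanφ: φ̇ = rω(d cosθ + r)/(d² + r² + 2dr cosθ).
d² + r² + 2dr cosθ = |CA|² = 0.0295153 m²;  d cosθ + r = -0.1718 m.
|ω_lever| = |0.0901·11.6·-0.1718| / 0.0295153 = 6.0836 rad/s.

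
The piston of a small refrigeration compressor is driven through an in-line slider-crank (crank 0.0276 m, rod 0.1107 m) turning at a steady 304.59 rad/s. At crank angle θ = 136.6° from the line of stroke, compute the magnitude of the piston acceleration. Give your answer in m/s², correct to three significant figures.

ω = 304.6 rad/s
x(θ) = r cosθ + √(L² − r² sin²θ); with ω constant, a = ω²·d²x/dθ².
d²x/dθ² = −r cosθ − r²(cos2θ)/√u − r⁴ sin²2θ/(4u^{3/2}),  u = L² − r² sin²θ = 0.0118949 m².
Substituting r = 0.0276 m, L = 0.1107 m, θ = 136.6°: d²x/dθ² = +0.019552 m.
a = ω²·d²x/dθ² = (304.6)²·(+0.019552) = +1813.9 m/s²;  |a| = 1813.9 m/s².

1810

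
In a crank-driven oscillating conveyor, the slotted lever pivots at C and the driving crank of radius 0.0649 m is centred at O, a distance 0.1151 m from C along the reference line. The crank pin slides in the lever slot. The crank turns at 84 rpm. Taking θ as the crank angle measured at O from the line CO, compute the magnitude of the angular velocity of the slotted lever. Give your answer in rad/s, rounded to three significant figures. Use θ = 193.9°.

9.04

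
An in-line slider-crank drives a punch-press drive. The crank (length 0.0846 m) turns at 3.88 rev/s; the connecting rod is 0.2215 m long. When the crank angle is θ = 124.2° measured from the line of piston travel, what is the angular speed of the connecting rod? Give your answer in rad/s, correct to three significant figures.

5.52

ω = 24.38 rad/s (converted from 3.88 rev/s).
The rod makes angle φ with the slider axis where L sinφ = r sinθ; differentiating, L cosφ·φ̇ = r ω cosθ.
L cosφ = √(L² − r² sin²θ) = 0.21016 m.
|ω_rod| = r ω |cosθ| / √(L² − r² sin²θ) = 0.0846·24.38·0.56208/0.21016 = 5.5162 rad/s.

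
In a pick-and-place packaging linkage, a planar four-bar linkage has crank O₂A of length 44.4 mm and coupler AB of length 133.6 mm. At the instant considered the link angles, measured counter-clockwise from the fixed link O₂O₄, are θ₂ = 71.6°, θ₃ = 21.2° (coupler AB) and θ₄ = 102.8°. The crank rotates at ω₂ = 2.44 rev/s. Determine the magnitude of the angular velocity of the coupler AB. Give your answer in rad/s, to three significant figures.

2.67

ω₂ = 15.33 rad/s (from 2.44 rev/s).
Differentiating the loop-closure r₂e^{iθ₂}+r₃e^{iθ₃}=r₁+r₄e^{iθ₄} gives r₂ω₂e^{iθ₂}+r₃ω₃e^{iθ₃}=r₄ω₄e^{iθ₄}.
Eliminating the other unknown: ω₃ = r₂ω₂ sin(θ₄−θ₂) / [r₃ sin(θ₃−θ₄)].
Numerator sine = +0.51803; denominator sine = -0.98927.
Result = 0.0444·15.33·(+0.51803) / (0.1336·(-0.98927)) = -2.668 rad/s; magnitude 2.668 rad/s.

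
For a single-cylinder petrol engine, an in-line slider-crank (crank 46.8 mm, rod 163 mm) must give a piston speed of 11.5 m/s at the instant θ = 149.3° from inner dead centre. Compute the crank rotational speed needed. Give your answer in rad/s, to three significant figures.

For an in-line slider-crank, |v_piston| = rω|sinθ|·[1 + r cosθ/√(L² − r² sin²θ)].
With r = 0.0468 m, L = 0.163 m, θ = 149.3°: the bracketed kinematic factor |dx/dθ| = 0.01793 m.
ω = v/|dx/dθ| = 11.5/0.01793 = 641.37 rad/s.

641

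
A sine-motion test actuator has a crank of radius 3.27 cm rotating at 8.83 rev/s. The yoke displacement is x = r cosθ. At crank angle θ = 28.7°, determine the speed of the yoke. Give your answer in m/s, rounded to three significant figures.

ω = 55.48 rad/s (from 8.83 rev/s).
x = r cosθ ⇒ ẋ = −rω sinθ.
|v| = rω|sinθ| = 0.0327·55.48·|sin 28.7°| = 0.87123 m/s.

0.871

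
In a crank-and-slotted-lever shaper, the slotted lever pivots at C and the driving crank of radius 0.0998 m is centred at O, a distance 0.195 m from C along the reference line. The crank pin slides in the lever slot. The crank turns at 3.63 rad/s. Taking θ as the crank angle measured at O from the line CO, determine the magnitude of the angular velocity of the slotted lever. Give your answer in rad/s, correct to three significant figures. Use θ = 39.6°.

1.16

ω = 3.63 rad/s
Crank pin A relative to C: A = (d + r cosθ, r sinθ); lever angle φ = atan2(r sinθ, d + r cosθ).
Differentiating tanφ: φ̇ = rω(d cosθ + r)/(d² + r² + 2dr cosθ).
d² + r² + 2dr cosθ = |CA|² = 0.077975 m²;  d cosθ + r = +0.25005 m.
|ω_lever| = |0.0998·3.63·+0.25005| / 0.077975 = 1.1617 rad/s.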